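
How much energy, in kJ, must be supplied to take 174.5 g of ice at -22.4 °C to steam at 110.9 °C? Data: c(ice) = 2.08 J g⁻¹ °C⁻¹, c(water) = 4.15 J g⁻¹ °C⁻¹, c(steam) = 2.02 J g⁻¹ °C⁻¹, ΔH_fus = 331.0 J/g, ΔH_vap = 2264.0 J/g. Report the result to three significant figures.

q = 537 kJ

q1 (heat ice -22.4→0.0 °C): 174.5 × 2.08 × 22.4 = 8130 J
q2 (melt at 0 °C): 174.5 × 331.0 = 57760 J
q3 (heat water 0.0→100.0 °C): 174.5 × 4.15 × 100.0 = 72418 J
q4 (vaporize at 100 °C): 174.5 × 2264.0 = 395068 J
q5 (heat steam 100.0→110.9 °C): 174.5 × 2.02 × 10.9 = 3842 J
Total: 8130 + 57760 + 72418 + 395068 + 3842 = 537218 J = 537 kJ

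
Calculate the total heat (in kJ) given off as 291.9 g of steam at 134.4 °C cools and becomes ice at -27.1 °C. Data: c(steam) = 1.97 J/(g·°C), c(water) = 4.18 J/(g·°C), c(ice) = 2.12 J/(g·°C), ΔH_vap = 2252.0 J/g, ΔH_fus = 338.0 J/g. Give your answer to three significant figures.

q1 (cool steam 134.4→100 °C): 291.9 × 1.97 × 34.4 = 19781 J
q2 (condense at 100 °C): 291.9 × 2252.0 = 657359 J
q3 (cool water 100→0 °C): 291.9 × 4.18 × 100.0 = 122014 J
q4 (freeze at 0 °C): 291.9 × 338.0 = 98662 J
q5 (cool ice 0→-27.1 °C): 291.9 × 2.12 × 27.1 = 16770 J
Total: 19781 + 657359 + 122014 + 98662 + 16770 = 914586 J = 915 kJ

q = 915 kJ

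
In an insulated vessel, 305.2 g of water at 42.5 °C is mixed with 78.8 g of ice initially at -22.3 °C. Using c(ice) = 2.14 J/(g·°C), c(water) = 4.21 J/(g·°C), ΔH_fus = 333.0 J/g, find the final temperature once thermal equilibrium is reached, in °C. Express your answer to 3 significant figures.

Heat to bring ice to 0 °C and melt it: q₁ = 78.8×2.14×22.3 + 78.8×333.0 = 30001 J
Heat the water can supply cooling to 0 °C: 305.2×4.21×42.5 = 54607.9 J > q₁, so all ice melts.
Energy balance: 305.2×4.21×(42.5 − T) = 30001 + 78.8×4.21×(T − 0)
1284.892(42.5 − T) = 30001 + 331.748 T
54607.9 − 30001 = 1616.640 T
T = 24606.9 / 1616.640 = 15.22 °C

T_f = 15.2 °C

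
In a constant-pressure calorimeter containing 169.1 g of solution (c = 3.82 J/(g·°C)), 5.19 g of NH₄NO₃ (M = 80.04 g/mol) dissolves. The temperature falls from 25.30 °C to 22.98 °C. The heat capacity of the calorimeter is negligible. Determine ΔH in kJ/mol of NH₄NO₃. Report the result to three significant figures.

ΔH = 23.1 kJ/mol

|ΔT| = |22.98 − 25.30| = 2.32 °C
|q_surr| = (169.1 × 3.82) × 2.32 = 645.962 × 2.32 = 1499 J
n(NH₄NO₃) = 5.19 / 80.04 = 0.06484 mol
Temperature fell, so q_rxn = +|q_surr| = 1.499 kJ
ΔH = q_rxn / n = 23.12 kJ/mol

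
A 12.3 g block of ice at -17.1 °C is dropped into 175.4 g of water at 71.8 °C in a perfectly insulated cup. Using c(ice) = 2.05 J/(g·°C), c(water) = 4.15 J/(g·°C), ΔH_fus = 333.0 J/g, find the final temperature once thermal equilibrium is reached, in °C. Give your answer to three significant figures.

Heat to bring ice to 0 °C and melt it: q₁ = 12.3×2.05×17.1 + 12.3×333.0 = 4527.1 J
Heat the water can supply cooling to 0 °C: 175.4×4.15×71.8 = 52263.9 J > q₁, so all ice melts.
Energy balance: 175.4×4.15×(71.8 − T) = 4527.1 + 12.3×4.15×(T − 0)
727.91(71.8 − T) = 4527.1 + 51.045 T
52263.9 − 4527.1 = 778.955 T
T = 47736.8 / 778.955 = 61.28 °C

T_f = 61.3 °C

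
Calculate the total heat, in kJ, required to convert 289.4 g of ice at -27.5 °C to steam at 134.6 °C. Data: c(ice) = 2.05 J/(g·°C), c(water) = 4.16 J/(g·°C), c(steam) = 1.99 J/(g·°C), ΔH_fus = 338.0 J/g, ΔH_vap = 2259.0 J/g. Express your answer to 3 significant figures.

q = 908 kJ

q1 (heat ice -27.5→0.0 °C): 289.4 × 2.05 × 27.5 = 16315 J
q2 (melt at 0 °C): 289.4 × 338.0 = 97817 J
q3 (heat water 0.0→100.0 °C): 289.4 × 4.16 × 100.0 = 120390 J
q4 (vaporize at 100 °C): 289.4 × 2259.0 = 653755 J
q5 (heat steam 100.0→134.6 °C): 289.4 × 1.99 × 34.6 = 19926 J
Total: 16315 + 97817 + 120390 + 653755 + 19926 = 908203 J = 908 kJ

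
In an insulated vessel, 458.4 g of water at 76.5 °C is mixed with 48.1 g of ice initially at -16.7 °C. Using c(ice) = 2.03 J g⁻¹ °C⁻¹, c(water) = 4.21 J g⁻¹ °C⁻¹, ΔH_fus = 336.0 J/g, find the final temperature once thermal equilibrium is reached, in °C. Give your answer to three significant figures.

Heat to bring ice to 0 °C and melt it: q₁ = 48.1×2.03×16.7 + 48.1×336.0 = 17792 J
Heat the water can supply cooling to 0 °C: 458.4×4.21×76.5 = 147635 J > q₁, so all ice melts.
Energy balance: 458.4×4.21×(76.5 − T) = 17792 + 48.1×4.21×(T − 0)
1929.864(76.5 − T) = 17792 + 202.501 T
147635 − 17792 = 2132.365 T
T = 129843 / 2132.365 = 60.89 °C

T_f = 60.9 °C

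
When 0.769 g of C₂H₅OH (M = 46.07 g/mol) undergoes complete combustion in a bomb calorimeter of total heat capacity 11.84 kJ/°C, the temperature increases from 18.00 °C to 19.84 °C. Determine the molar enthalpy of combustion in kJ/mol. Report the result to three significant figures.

ΔT = 19.84 − 18.00 = 1.84 °C
q_cal = C_cal × ΔT = 11.84 × 1.84 = 21.7856 kJ
n = 0.769 / 46.07 = 0.01669 mol
q_rxn = −q_cal = -21.7856 kJ
ΔH = -21.7856 / 0.01669 = -1305 kJ/mol

ΔH = -1310 kJ/mol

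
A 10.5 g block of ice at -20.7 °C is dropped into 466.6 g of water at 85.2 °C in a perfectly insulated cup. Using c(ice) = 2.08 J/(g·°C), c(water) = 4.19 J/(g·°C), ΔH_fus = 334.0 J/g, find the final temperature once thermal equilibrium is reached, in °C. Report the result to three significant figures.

Heat to bring ice to 0 °C and melt it: q₁ = 10.5×2.08×20.7 + 10.5×334.0 = 3959.1 J
Heat the water can supply cooling to 0 °C: 466.6×4.19×85.2 = 166571 J > q₁, so all ice melts.
Energy balance: 466.6×4.19×(85.2 − T) = 3959.1 + 10.5×4.19×(T − 0)
1955.054(85.2 − T) = 3959.1 + 43.995 T
166571 − 3959.1 = 1999.049 T
T = 162611.9 / 1999.049 = 81.34 °C

T_f = 81.3 °C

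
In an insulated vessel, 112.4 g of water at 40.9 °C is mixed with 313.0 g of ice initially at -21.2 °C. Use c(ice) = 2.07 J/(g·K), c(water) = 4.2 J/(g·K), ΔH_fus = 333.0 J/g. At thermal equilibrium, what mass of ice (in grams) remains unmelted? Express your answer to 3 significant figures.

Heat to warm all ice to 0 °C: 313.0×2.07×21.2 = 13736 J
Heat released by water cooling to 0 °C: 112.4×4.2×40.9 = 19308 J
19308 J < 13736 + 313.0×333.0 = 117965 J, so not all ice melts; final T = 0 °C.
Heat left for melting: 19308 − 13736 = 5572 J
Mass melted = 5572 / 333.0 = 16.73 g
Ice remaining = 313.0 − 16.73 = 296.27 g

m_ice remaining = 296 g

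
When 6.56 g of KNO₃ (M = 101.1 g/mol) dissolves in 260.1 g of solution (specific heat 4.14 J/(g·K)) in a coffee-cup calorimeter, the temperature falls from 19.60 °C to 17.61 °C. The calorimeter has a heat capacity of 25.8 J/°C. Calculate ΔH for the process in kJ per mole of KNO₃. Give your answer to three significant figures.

|ΔT| = |17.61 − 19.60| = 1.99 °C
|q_surr| = (260.1 × 4.14 + 25.8) × 1.99 = 1102.614 × 1.99 = 2194 J
n(KNO₃) = 6.56 / 101.1 = 0.06489 mol
Temperature fell, so q_rxn = +|q_surr| = 2.194 kJ
ΔH = q_rxn / n = 33.81 kJ/mol

ΔH = 33.8 kJ/mol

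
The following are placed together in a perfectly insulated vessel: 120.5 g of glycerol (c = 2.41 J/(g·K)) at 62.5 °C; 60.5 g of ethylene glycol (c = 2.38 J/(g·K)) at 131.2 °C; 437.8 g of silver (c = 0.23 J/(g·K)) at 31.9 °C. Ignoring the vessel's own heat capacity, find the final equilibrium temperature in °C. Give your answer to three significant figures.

T_f = 75.2 °C

Σ mᵢcᵢ(T − Tᵢ) = 0  ⇒  T = Σ mᵢcᵢTᵢ / Σ mᵢcᵢ
Σ mᵢcᵢ = 120.5×2.41 + 60.5×2.38 + 437.8×0.23 = 535.089
Σ mᵢcᵢTᵢ = 290.405×62.5 + 143.99×131.2 + 100.694×31.9 = 40254
T = 40254 / 535.089 = 75.23 °C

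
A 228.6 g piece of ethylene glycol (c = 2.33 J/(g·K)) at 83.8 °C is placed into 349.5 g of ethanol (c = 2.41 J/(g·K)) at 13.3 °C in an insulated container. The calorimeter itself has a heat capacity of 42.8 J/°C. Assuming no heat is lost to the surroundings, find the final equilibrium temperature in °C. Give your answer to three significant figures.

Heat lost by ethylene glycol = heat gained by ethanol + calorimeter.
(228.6)(2.33)(83.8 − T) = [(349.5)(2.41) + 42.8](T − 13.3)
532.638 (83.8 − T) = 885.095 (T − 13.3)
44635 − 532.638 T = 885.095 T − 11772
56407 = 1417.733 T
T = 39.79 °C

T_f = 39.8 °C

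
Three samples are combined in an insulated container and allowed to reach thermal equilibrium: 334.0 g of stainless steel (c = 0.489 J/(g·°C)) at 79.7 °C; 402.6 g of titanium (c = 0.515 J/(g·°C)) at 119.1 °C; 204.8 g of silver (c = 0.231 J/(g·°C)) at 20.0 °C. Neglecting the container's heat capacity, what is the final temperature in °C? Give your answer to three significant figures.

Σ mᵢcᵢ(T − Tᵢ) = 0  ⇒  T = Σ mᵢcᵢTᵢ / Σ mᵢcᵢ
Σ mᵢcᵢ = 334.0×0.489 + 402.6×0.515 + 204.8×0.231 = 417.9738
Σ mᵢcᵢTᵢ = 163.326×79.7 + 207.339×119.1 + 47.3088×20.0 = 38657
T = 38657 / 417.9738 = 92.49 °C

T_f = 92.5 °C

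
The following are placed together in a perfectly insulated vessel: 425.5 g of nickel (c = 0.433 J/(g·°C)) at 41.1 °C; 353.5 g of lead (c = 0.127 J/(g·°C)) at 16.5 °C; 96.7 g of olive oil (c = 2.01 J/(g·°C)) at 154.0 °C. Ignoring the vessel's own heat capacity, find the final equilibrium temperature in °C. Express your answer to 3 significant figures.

T_f = 90.3 °C

Σ mᵢcᵢ(T − Tᵢ) = 0  ⇒  T = Σ mᵢcᵢTᵢ / Σ mᵢcᵢ
Σ mᵢcᵢ = 425.5×0.433 + 353.5×0.127 + 96.7×2.01 = 423.5030
Σ mᵢcᵢTᵢ = 184.2415×41.1 + 44.8945×16.5 + 194.367×154.0 = 38246
T = 38246 / 423.5030 = 90.31 °C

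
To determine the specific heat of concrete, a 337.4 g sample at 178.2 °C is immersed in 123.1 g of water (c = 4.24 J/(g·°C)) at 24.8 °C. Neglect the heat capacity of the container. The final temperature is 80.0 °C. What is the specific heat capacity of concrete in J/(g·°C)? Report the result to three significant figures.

c = 0.870 J/(g·°C)

q_gained = (123.1 × 4.24) × (80.0 − 24.8) = 28810 J
q_lost = 337.4 × c × (178.2 − 80.0) = 33132.68 c
Set equal: c = 28810 / 33132.68 = 0.870 J/(g·°C)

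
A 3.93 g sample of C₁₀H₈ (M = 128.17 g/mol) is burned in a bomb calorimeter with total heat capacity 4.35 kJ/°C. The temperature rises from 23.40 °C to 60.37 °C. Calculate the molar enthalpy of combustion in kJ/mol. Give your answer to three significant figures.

ΔT = 60.37 − 23.40 = 36.97 °C
q_cal = C_cal × ΔT = 4.35 × 36.97 = 160.8195 kJ
n = 3.93 / 128.17 = 0.030662 mol
q_rxn = −q_cal = -160.8195 kJ
ΔH = -160.8195 / 0.030662 = -5244.9 kJ/mol

ΔH = -5240 kJ/mol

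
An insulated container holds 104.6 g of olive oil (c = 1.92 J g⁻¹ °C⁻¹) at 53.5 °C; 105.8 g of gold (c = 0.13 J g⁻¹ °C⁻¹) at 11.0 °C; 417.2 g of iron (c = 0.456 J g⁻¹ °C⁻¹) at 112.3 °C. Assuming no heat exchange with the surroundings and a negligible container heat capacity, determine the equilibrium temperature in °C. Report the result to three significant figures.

Σ mᵢcᵢ(T − Tᵢ) = 0  ⇒  T = Σ mᵢcᵢTᵢ / Σ mᵢcᵢ
Σ mᵢcᵢ = 104.6×1.92 + 105.8×0.13 + 417.2×0.456 = 404.8292
Σ mᵢcᵢTᵢ = 200.832×53.5 + 13.754×11.0 + 190.2432×112.3 = 32260
T = 32260 / 404.8292 = 79.69 °C

T_f = 79.7 °C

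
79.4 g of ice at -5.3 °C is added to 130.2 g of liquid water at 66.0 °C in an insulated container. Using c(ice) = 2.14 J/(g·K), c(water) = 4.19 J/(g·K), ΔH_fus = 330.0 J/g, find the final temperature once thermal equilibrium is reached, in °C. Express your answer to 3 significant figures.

Heat to bring ice to 0 °C and melt it: q₁ = 79.4×2.14×5.3 + 79.4×330.0 = 27103 J
Heat the water can supply cooling to 0 °C: 130.2×4.19×66.0 = 36005.5 J > q₁, so all ice melts.
Energy balance: 130.2×4.19×(66.0 − T) = 27103 + 79.4×4.19×(T − 0)
545.538(66.0 − T) = 27103 + 332.686 T
36005.5 − 27103 = 878.224 T
T = 8902.5 / 878.224 = 10.14 °C

T_f = 10.1 °C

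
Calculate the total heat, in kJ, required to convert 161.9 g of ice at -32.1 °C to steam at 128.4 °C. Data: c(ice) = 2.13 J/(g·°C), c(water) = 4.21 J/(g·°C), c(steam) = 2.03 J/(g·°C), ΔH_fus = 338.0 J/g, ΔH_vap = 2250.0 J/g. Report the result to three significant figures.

q1 (heat ice -32.1→0.0 °C): 161.9 × 2.13 × 32.1 = 11070 J
q2 (melt at 0 °C): 161.9 × 338.0 = 54722 J
q3 (heat water 0.0→100.0 °C): 161.9 × 4.21 × 100.0 = 68160 J
q4 (vaporize at 100 °C): 161.9 × 2250.0 = 364275 J
q5 (heat steam 100.0→128.4 °C): 161.9 × 2.03 × 28.4 = 9334 J
Total: 11070 + 54722 + 68160 + 364275 + 9334 = 507561 J = 508 kJ

q = 508 kJ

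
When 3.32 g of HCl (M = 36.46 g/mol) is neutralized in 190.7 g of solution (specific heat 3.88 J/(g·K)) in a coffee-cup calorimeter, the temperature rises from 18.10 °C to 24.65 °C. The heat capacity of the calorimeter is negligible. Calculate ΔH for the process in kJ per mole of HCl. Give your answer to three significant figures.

|ΔT| = |24.65 − 18.10| = 6.55 °C
|q_surr| = (190.7 × 3.88) × 6.55 = 739.916 × 6.55 = 4846 J
n(HCl) = 3.32 / 36.46 = 0.09106 mol
Temperature rose, so q_rxn = −|q_surr| = -4.846 kJ
ΔH = q_rxn / n = -53.22 kJ/mol

ΔH = -53.2 kJ/mol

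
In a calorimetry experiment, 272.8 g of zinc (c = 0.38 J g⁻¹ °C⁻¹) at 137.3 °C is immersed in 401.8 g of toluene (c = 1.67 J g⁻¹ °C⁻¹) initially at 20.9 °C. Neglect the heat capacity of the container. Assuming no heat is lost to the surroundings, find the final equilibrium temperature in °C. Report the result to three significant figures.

T_f = 36.5 °C

Heat lost by zinc = heat gained by toluene.
(272.8)(0.38)(137.3 − T) = (401.8)(1.67)(T − 20.9)
103.664 (137.3 − T) = 671.006 (T − 20.9)
14233 − 103.664 T = 671.006 T − 14024
28257 = 774.670 T
T = 36.48 °C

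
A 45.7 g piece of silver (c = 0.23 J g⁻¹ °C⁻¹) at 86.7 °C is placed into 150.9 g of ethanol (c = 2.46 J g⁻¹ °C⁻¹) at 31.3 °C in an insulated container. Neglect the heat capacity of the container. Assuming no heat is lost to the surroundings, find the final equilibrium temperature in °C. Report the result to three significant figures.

T_f = 32.8 °C

Heat lost by silver = heat gained by ethanol.
(45.7)(0.23)(86.7 − T) = (150.9)(2.46)(T − 31.3)
10.511 (86.7 − T) = 371.214 (T − 31.3)
911.30 − 10.511 T = 371.214 T − 11619
12530.30 = 381.725 T
T = 32.83 °C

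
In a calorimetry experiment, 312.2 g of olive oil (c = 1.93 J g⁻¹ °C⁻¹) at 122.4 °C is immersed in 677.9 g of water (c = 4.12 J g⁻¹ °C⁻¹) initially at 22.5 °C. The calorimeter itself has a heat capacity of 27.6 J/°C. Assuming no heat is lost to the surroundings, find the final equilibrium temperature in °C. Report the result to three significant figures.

Heat lost by olive oil = heat gained by water + calorimeter.
(312.2)(1.93)(122.4 − T) = [(677.9)(4.12) + 27.6](T − 22.5)
602.546 (122.4 − T) = 2820.548 (T − 22.5)
73752 − 602.546 T = 2820.548 T − 63462
137214 = 3423.094 T
T = 40.08 °C

T_f = 40.1 °C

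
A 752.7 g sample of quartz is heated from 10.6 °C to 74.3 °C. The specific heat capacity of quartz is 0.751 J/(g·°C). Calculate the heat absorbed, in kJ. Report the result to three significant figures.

q = m c ΔT = 752.7 × 0.751 × (74.3 − 10.6)
q = 752.7 × 0.751 × 63.7 = 36010 J = 36.0 kJ

q = 36.0 kJ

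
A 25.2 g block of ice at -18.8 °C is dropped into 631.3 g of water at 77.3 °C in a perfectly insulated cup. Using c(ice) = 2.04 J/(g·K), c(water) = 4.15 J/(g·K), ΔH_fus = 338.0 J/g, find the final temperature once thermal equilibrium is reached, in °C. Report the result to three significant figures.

Heat to bring ice to 0 °C and melt it: q₁ = 25.2×2.04×18.8 + 25.2×338.0 = 9484.1 J
Heat the water can supply cooling to 0 °C: 631.3×4.15×77.3 = 202518 J > q₁, so all ice melts.
Energy balance: 631.3×4.15×(77.3 − T) = 9484.1 + 25.2×4.15×(T − 0)
2619.895(77.3 − T) = 9484.1 + 104.58 T
202518 − 9484.1 = 2724.475 T
T = 193033.9 / 2724.475 = 70.85 °C

T_f = 70.9 °C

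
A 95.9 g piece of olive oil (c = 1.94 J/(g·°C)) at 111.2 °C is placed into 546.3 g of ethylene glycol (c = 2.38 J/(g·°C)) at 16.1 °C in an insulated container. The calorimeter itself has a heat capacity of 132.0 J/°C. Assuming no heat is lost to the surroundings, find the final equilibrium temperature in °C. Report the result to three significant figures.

Heat lost by olive oil = heat gained by ethylene glycol + calorimeter.
(95.9)(1.94)(111.2 − T) = [(546.3)(2.38) + 132.0](T − 16.1)
186.046 (111.2 − T) = 1432.194 (T − 16.1)
20688 − 186.046 T = 1432.194 T − 23058
43746 = 1618.240 T
T = 27.03 °C

T_f = 27.0 °C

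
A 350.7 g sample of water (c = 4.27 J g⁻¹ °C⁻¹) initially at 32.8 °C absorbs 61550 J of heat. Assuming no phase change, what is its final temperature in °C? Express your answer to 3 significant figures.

ΔT = q / (m c) = 61550 / (350.7 × 4.27) = 41.10 °C
T_f = 32.8 + 41.10 = 73.90 °C

T_f = 73.9 °C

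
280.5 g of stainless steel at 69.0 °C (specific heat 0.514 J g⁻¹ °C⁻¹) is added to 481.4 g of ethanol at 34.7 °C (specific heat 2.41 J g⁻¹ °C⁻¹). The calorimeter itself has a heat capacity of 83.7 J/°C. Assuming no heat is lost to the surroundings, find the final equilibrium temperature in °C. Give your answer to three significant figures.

Heat lost by stainless steel = heat gained by ethanol + calorimeter.
(280.5)(0.514)(69.0 − T) = [(481.4)(2.41) + 83.7](T − 34.7)
144.177 (69.0 − T) = 1243.874 (T − 34.7)
9948.2 − 144.177 T = 1243.874 T − 43162
53110.2 = 1388.051 T
T = 38.26 °C

T_f = 38.3 °C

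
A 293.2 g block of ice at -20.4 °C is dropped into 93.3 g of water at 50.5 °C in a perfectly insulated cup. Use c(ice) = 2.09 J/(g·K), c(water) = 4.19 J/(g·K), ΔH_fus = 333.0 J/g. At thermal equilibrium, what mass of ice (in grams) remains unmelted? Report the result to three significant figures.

Heat to warm all ice to 0 °C: 293.2×2.09×20.4 = 12501 J
Heat released by water cooling to 0 °C: 93.3×4.19×50.5 = 19742 J
19742 J < 12501 + 293.2×333.0 = 110136.6 J, so not all ice melts; final T = 0 °C.
Heat left for melting: 19742 − 12501 = 7241 J
Mass melted = 7241 / 333.0 = 21.74 g
Ice remaining = 293.2 − 21.74 = 271.46 g

m_ice remaining = 271 g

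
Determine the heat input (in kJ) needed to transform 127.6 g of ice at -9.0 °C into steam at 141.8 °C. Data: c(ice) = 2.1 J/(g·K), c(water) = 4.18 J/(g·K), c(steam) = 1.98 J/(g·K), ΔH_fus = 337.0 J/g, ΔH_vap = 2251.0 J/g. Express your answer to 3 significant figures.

q = 397 kJ

q1 (heat ice -9.0→0.0 °C): 127.6 × 2.1 × 9.0 = 2412 J
q2 (melt at 0 °C): 127.6 × 337.0 = 43001 J
q3 (heat water 0.0→100.0 °C): 127.6 × 4.18 × 100.0 = 53337 J
q4 (vaporize at 100 °C): 127.6 × 2251.0 = 287228 J
q5 (heat steam 100.0→141.8 °C): 127.6 × 1.98 × 41.8 = 10561 J
Total: 2412 + 43001 + 53337 + 287228 + 10561 = 396539 J = 397 kJ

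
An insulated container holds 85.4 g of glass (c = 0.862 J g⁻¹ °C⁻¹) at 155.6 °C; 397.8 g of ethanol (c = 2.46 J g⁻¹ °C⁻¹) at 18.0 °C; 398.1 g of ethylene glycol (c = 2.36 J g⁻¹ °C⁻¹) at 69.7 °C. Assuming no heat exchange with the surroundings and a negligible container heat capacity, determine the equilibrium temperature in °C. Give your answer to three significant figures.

Σ mᵢcᵢ(T − Tᵢ) = 0  ⇒  T = Σ mᵢcᵢTᵢ / Σ mᵢcᵢ
Σ mᵢcᵢ = 85.4×0.862 + 397.8×2.46 + 398.1×2.36 = 1991.7188
Σ mᵢcᵢTᵢ = 73.6148×155.6 + 978.588×18.0 + 939.516×69.7 = 94553
T = 94553 / 1991.7188 = 47.47 °C

T_f = 47.5 °C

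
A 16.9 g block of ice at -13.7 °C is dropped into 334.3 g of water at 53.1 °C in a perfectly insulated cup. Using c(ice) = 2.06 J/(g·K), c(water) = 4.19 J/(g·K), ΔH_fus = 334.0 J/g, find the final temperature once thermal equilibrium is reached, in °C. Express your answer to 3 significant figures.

T_f = 46.4 °C

Heat to bring ice to 0 °C and melt it: q₁ = 16.9×2.06×13.7 + 16.9×334.0 = 6121.6 J
Heat the water can supply cooling to 0 °C: 334.3×4.19×53.1 = 74378.1 J > q₁, so all ice melts.
Energy balance: 334.3×4.19×(53.1 − T) = 6121.6 + 16.9×4.19×(T − 0)
1400.717(53.1 − T) = 6121.6 + 70.811 T
74378.1 − 6121.6 = 1471.528 T
T = 68256.5 / 1471.528 = 46.38 °C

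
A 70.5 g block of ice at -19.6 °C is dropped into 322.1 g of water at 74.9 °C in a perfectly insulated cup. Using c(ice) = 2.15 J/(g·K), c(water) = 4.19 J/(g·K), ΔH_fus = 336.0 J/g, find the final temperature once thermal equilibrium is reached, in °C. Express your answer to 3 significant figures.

Heat to bring ice to 0 °C and melt it: q₁ = 70.5×2.15×19.6 + 70.5×336.0 = 26659 J
Heat the water can supply cooling to 0 °C: 322.1×4.19×74.9 = 101085 J > q₁, so all ice melts.
Energy balance: 322.1×4.19×(74.9 − T) = 26659 + 70.5×4.19×(T − 0)
1349.599(74.9 − T) = 26659 + 295.395 T
101085 − 26659 = 1644.994 T
T = 74426 / 1644.994 = 45.24 °C

T_f = 45.2 °C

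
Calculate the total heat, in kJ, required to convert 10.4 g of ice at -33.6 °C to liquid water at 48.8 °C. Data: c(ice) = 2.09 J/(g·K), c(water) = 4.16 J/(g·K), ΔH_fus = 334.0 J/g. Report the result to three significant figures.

q1 (heat ice -33.6→0.0 °C): 10.4 × 2.09 × 33.6 = 730 J
q2 (melt at 0 °C): 10.4 × 334.0 = 3474 J
q3 (heat water 0.0→48.8 °C): 10.4 × 4.16 × 48.8 = 2111 J
Total: 730 + 3474 + 2111 = 6315 J = 6.32 kJ

q = 6.32 kJ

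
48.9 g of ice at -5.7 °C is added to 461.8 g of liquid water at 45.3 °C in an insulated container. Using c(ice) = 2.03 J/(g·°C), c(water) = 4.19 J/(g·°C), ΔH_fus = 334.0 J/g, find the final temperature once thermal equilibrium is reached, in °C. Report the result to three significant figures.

T_f = 33.1 °C

Heat to bring ice to 0 °C and melt it: q₁ = 48.9×2.03×5.7 + 48.9×334.0 = 16898 J
Heat the water can supply cooling to 0 °C: 461.8×4.19×45.3 = 87652.9 J > q₁, so all ice melts.
Energy balance: 461.8×4.19×(45.3 − T) = 16898 + 48.9×4.19×(T − 0)
1934.942(45.3 − T) = 16898 + 204.891 T
87652.9 − 16898 = 2139.833 T
T = 70754.9 / 2139.833 = 33.07 °C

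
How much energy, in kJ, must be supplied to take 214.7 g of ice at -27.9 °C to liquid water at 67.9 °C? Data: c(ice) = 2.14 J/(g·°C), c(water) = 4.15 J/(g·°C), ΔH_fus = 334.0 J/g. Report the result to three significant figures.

q = 145 kJ

q1 (heat ice -27.9→0.0 °C): 214.7 × 2.14 × 27.9 = 12819 J
q2 (melt at 0 °C): 214.7 × 334.0 = 71710 J
q3 (heat water 0.0→67.9 °C): 214.7 × 4.15 × 67.9 = 60499 J
Total: 12819 + 71710 + 60499 = 145028 J = 145 kJ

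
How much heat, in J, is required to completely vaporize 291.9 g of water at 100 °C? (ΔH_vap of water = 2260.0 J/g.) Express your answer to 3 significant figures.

q = 660000 J

q = m × ΔH_vap = 291.9 × 2260.0 = 659700 J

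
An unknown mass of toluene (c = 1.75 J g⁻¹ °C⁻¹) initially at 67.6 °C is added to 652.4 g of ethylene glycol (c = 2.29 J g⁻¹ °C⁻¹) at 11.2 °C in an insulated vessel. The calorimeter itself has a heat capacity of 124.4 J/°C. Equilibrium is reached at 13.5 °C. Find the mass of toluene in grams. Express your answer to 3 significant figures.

q_gained = (652.4 × 2.29 + 124.4) × (13.5 − 11.2) = 3722 J
q_lost = m × 1.75 × (67.6 − 13.5) = 94.675 m
m = 3722 / 94.675 = 39.3 g

m = 39.3 g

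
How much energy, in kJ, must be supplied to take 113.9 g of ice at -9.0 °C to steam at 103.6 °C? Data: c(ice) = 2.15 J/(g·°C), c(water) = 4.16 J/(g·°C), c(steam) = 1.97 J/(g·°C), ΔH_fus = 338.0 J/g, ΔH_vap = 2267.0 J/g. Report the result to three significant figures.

q = 347 kJ

q1 (heat ice -9.0→0.0 °C): 113.9 × 2.15 × 9.0 = 2204 J
q2 (melt at 0 °C): 113.9 × 338.0 = 38498 J
q3 (heat water 0.0→100.0 °C): 113.9 × 4.16 × 100.0 = 47382 J
q4 (vaporize at 100 °C): 113.9 × 2267.0 = 258211 J
q5 (heat steam 100.0→103.6 °C): 113.9 × 1.97 × 3.6 = 808 J
Total: 2204 + 38498 + 47382 + 258211 + 808 = 347103 J = 347 kJ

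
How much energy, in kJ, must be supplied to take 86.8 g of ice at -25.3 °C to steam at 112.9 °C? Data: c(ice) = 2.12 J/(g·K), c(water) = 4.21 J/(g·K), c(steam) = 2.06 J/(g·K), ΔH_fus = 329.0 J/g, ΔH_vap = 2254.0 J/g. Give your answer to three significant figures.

q1 (heat ice -25.3→0.0 °C): 86.8 × 2.12 × 25.3 = 4656 J
q2 (melt at 0 °C): 86.8 × 329.0 = 28557 J
q3 (heat water 0.0→100.0 °C): 86.8 × 4.21 × 100.0 = 36543 J
q4 (vaporize at 100 °C): 86.8 × 2254.0 = 195647 J
q5 (heat steam 100.0→112.9 °C): 86.8 × 2.06 × 12.9 = 2307 J
Total: 4656 + 28557 + 36543 + 195647 + 2307 = 267710 J = 268 kJ

q = 268 kJ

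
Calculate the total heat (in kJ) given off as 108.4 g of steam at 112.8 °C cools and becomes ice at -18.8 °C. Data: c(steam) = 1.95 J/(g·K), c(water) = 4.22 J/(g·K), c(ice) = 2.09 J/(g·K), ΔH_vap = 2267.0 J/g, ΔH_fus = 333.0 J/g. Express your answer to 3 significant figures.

q1 (cool steam 112.8→100 °C): 108.4 × 1.95 × 12.8 = 2706 J
q2 (condense at 100 °C): 108.4 × 2267.0 = 245743 J
q3 (cool water 100→0 °C): 108.4 × 4.22 × 100.0 = 45745 J
q4 (freeze at 0 °C): 108.4 × 333.0 = 36097 J
q5 (cool ice 0→-18.8 °C): 108.4 × 2.09 × 18.8 = 4259 J
Total: 2706 + 245743 + 45745 + 36097 + 4259 = 334550 J = 335 kJ

q = 335 kJ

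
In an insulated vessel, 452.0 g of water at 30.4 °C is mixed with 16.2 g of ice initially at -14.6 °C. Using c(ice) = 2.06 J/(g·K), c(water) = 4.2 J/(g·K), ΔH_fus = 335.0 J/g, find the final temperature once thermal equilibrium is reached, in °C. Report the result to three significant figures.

Heat to bring ice to 0 °C and melt it: q₁ = 16.2×2.06×14.6 + 16.2×335.0 = 5914.2 J
Heat the water can supply cooling to 0 °C: 452.0×4.2×30.4 = 57711.4 J > q₁, so all ice melts.
Energy balance: 452.0×4.2×(30.4 − T) = 5914.2 + 16.2×4.2×(T − 0)
1898.4(30.4 − T) = 5914.2 + 68.04 T
57711.4 − 5914.2 = 1966.44 T
T = 51797.2 / 1966.44 = 26.34 °C

T_f = 26.3 °C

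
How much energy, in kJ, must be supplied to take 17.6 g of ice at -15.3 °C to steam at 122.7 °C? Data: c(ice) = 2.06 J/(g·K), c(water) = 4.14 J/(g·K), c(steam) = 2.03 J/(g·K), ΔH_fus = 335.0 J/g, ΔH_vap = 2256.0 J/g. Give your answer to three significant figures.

q = 54.3 kJ

q1 (heat ice -15.3→0.0 °C): 17.6 × 2.06 × 15.3 = 555 J
q2 (melt at 0 °C): 17.6 × 335.0 = 5896 J
q3 (heat water 0.0→100.0 °C): 17.6 × 4.14 × 100.0 = 7286 J
q4 (vaporize at 100 °C): 17.6 × 2256.0 = 39706 J
q5 (heat steam 100.0→122.7 °C): 17.6 × 2.03 × 22.7 = 811 J
Total: 555 + 5896 + 7286 + 39706 + 811 = 54254 J = 54.3 kJ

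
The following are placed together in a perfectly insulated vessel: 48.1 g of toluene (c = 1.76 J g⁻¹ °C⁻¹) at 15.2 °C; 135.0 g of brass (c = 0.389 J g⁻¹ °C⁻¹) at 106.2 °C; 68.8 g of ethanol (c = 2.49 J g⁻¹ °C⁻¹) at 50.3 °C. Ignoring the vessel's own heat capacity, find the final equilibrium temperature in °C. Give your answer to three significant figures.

T_f = 50.2 °C

Σ mᵢcᵢ(T − Tᵢ) = 0  ⇒  T = Σ mᵢcᵢTᵢ / Σ mᵢcᵢ
Σ mᵢcᵢ = 48.1×1.76 + 135.0×0.389 + 68.8×2.49 = 308.483
Σ mᵢcᵢTᵢ = 84.656×15.2 + 52.515×106.2 + 171.312×50.3 = 15481
T = 15481 / 308.483 = 50.18 °C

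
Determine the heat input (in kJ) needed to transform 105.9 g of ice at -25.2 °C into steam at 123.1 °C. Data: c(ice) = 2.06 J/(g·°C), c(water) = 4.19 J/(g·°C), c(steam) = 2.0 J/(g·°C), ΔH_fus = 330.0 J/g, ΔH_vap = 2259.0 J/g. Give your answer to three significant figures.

q = 329 kJ

q1 (heat ice -25.2→0.0 °C): 105.9 × 2.06 × 25.2 = 5497 J
q2 (melt at 0 °C): 105.9 × 330.0 = 34947 J
q3 (heat water 0.0→100.0 °C): 105.9 × 4.19 × 100.0 = 44372 J
q4 (vaporize at 100 °C): 105.9 × 2259.0 = 239228 J
q5 (heat steam 100.0→123.1 °C): 105.9 × 2.0 × 23.1 = 4893 J
Total: 5497 + 34947 + 44372 + 239228 + 4893 = 328937 J = 329 kJ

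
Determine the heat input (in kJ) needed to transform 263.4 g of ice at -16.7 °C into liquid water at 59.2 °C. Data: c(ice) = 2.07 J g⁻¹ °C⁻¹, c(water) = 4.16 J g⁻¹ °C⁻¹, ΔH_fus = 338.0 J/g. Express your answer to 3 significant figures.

q = 163 kJ

q1 (heat ice -16.7→0.0 °C): 263.4 × 2.07 × 16.7 = 9105 J
q2 (melt at 0 °C): 263.4 × 338.0 = 89029 J
q3 (heat water 0.0→59.2 °C): 263.4 × 4.16 × 59.2 = 64868 J
Total: 9105 + 89029 + 64868 = 163002 J = 163 kJ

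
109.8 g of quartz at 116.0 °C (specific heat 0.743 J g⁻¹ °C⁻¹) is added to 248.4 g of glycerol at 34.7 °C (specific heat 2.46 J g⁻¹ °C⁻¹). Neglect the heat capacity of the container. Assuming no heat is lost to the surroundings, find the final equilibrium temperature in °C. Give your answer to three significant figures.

Heat lost by quartz = heat gained by glycerol.
(109.8)(0.743)(116.0 − T) = (248.4)(2.46)(T − 34.7)
81.5814 (116.0 − T) = 611.064 (T − 34.7)
9463.4 − 81.5814 T = 611.064 T − 21204
30667.4 = 692.6454 T
T = 44.28 °C

T_f = 44.3 °C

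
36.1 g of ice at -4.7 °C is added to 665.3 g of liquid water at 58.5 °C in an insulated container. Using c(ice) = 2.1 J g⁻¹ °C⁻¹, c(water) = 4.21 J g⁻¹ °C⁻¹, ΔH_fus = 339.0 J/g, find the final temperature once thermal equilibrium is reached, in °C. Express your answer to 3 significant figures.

Heat to bring ice to 0 °C and melt it: q₁ = 36.1×2.1×4.7 + 36.1×339.0 = 12594 J
Heat the water can supply cooling to 0 °C: 665.3×4.21×58.5 = 163853 J > q₁, so all ice melts.
Energy balance: 665.3×4.21×(58.5 − T) = 12594 + 36.1×4.21×(T − 0)
2800.913(58.5 − T) = 12594 + 151.981 T
163853 − 12594 = 2952.894 T
T = 151259 / 2952.894 = 51.22 °C

T_f = 51.2 °C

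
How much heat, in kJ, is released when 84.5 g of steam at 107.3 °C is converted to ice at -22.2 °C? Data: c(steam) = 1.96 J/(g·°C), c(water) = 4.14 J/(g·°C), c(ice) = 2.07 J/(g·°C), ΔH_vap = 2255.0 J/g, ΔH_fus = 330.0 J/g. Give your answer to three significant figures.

q1 (cool steam 107.3→100 °C): 84.5 × 1.96 × 7.3 = 1209 J
q2 (condense at 100 °C): 84.5 × 2255.0 = 190548 J
q3 (cool water 100→0 °C): 84.5 × 4.14 × 100.0 = 34983 J
q4 (freeze at 0 °C): 84.5 × 330.0 = 27885 J
q5 (cool ice 0→-22.2 °C): 84.5 × 2.07 × 22.2 = 3883 J
Total: 1209 + 190548 + 34983 + 27885 + 3883 = 258508 J = 259 kJ

q = 259 kJ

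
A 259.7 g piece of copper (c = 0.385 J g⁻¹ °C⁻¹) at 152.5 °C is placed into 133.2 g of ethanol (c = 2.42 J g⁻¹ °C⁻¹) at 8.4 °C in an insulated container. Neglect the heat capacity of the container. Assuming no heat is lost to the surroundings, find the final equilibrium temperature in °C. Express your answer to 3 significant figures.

Heat lost by copper = heat gained by ethanol.
(259.7)(0.385)(152.5 − T) = (133.2)(2.42)(T − 8.4)
99.9845 (152.5 − T) = 322.344 (T − 8.4)
15248 − 99.9845 T = 322.344 T − 2707.7
17955.7 = 422.3285 T
T = 42.52 °C

T_f = 42.5 °C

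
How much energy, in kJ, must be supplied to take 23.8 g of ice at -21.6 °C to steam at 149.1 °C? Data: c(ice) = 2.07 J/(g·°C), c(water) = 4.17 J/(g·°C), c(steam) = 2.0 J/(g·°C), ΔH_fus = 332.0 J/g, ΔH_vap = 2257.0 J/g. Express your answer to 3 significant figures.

q = 74.9 kJ

q1 (heat ice -21.6→0.0 °C): 23.8 × 2.07 × 21.6 = 1064 J
q2 (melt at 0 °C): 23.8 × 332.0 = 7902 J
q3 (heat water 0.0→100.0 °C): 23.8 × 4.17 × 100.0 = 9925 J
q4 (vaporize at 100 °C): 23.8 × 2257.0 = 53717 J
q5 (heat steam 100.0→149.1 °C): 23.8 × 2.0 × 49.1 = 2337 J
Total: 1064 + 7902 + 9925 + 53717 + 2337 = 74945 J = 74.9 kJ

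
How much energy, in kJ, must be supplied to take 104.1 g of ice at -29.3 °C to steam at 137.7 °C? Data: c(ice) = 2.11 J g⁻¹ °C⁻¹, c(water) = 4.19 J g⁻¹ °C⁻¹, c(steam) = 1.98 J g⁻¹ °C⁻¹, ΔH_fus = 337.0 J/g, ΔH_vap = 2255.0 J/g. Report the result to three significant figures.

q1 (heat ice -29.3→0.0 °C): 104.1 × 2.11 × 29.3 = 6436 J
q2 (melt at 0 °C): 104.1 × 337.0 = 35082 J
q3 (heat water 0.0→100.0 °C): 104.1 × 4.19 × 100.0 = 43618 J
q4 (vaporize at 100 °C): 104.1 × 2255.0 = 234746 J
q5 (heat steam 100.0→137.7 °C): 104.1 × 1.98 × 37.7 = 7771 J
Total: 6436 + 35082 + 43618 + 234746 + 7771 = 327653 J = 328 kJ

q = 328 kJ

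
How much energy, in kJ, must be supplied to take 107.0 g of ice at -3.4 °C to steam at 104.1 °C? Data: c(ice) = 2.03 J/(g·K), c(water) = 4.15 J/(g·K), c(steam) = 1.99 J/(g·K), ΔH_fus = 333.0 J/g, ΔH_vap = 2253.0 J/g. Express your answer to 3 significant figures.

q = 323 kJ

q1 (heat ice -3.4→0.0 °C): 107.0 × 2.03 × 3.4 = 739 J
q2 (melt at 0 °C): 107.0 × 333.0 = 35631 J
q3 (heat water 0.0→100.0 °C): 107.0 × 4.15 × 100.0 = 44405 J
q4 (vaporize at 100 °C): 107.0 × 2253.0 = 241071 J
q5 (heat steam 100.0→104.1 °C): 107.0 × 1.99 × 4.1 = 873 J
Total: 739 + 35631 + 44405 + 241071 + 873 = 322719 J = 323 kJ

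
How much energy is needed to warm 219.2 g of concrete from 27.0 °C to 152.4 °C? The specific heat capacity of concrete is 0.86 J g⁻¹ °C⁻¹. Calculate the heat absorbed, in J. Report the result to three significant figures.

q = 23600 J

q = m c ΔT = 219.2 × 0.86 × (152.4 − 27.0)
q = 219.2 × 0.86 × 125.4 = 23640 J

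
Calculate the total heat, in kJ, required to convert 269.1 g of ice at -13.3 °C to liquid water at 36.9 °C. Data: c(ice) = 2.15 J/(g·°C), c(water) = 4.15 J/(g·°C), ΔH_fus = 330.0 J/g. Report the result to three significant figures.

q1 (heat ice -13.3→0.0 °C): 269.1 × 2.15 × 13.3 = 7695 J
q2 (melt at 0 °C): 269.1 × 330.0 = 88803 J
q3 (heat water 0.0→36.9 °C): 269.1 × 4.15 × 36.9 = 41209 J
Total: 7695 + 88803 + 41209 = 137707 J = 138 kJ

q = 138 kJ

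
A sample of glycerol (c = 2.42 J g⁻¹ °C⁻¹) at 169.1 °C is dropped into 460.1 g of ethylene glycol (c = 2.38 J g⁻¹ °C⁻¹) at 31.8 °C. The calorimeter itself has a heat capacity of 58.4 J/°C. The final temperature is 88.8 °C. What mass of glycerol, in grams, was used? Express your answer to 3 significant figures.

q_gained = (460.1 × 2.38 + 58.4) × (88.8 − 31.8) = 65750 J
q_lost = m × 2.42 × (169.1 − 88.8) = 194.326 m
m = 65750 / 194.326 = 338 g

m = 338 g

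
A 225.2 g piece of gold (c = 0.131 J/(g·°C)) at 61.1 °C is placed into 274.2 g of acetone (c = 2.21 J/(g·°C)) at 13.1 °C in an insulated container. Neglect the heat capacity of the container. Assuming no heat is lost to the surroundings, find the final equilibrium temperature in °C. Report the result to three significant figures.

Heat lost by gold = heat gained by acetone.
(225.2)(0.131)(61.1 − T) = (274.2)(2.21)(T − 13.1)
29.5012 (61.1 − T) = 605.982 (T − 13.1)
1802.5 − 29.5012 T = 605.982 T − 7938.4
9740.9 = 635.4832 T
T = 15.33 °C

T_f = 15.3 °C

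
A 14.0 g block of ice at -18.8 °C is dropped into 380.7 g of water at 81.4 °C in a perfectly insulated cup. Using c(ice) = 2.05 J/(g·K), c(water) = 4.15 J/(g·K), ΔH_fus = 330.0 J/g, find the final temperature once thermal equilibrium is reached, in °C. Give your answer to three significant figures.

Heat to bring ice to 0 °C and melt it: q₁ = 14.0×2.05×18.8 + 14.0×330.0 = 5159.6 J
Heat the water can supply cooling to 0 °C: 380.7×4.15×81.4 = 128604 J > q₁, so all ice melts.
Energy balance: 380.7×4.15×(81.4 − T) = 5159.6 + 14.0×4.15×(T − 0)
1579.905(81.4 − T) = 5159.6 + 58.1 T
128604 − 5159.6 = 1638.005 T
T = 123444.4 / 1638.005 = 75.36 °C

T_f = 75.4 °C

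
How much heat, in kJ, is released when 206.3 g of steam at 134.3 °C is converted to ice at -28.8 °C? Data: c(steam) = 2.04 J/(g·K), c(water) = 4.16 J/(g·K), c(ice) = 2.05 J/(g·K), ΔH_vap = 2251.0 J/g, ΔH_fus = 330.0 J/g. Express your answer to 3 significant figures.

q1 (cool steam 134.3→100 °C): 206.3 × 2.04 × 34.3 = 14435 J
q2 (condense at 100 °C): 206.3 × 2251.0 = 464381 J
q3 (cool water 100→0 °C): 206.3 × 4.16 × 100.0 = 85821 J
q4 (freeze at 0 °C): 206.3 × 330.0 = 68079 J
q5 (cool ice 0→-28.8 °C): 206.3 × 2.05 × 28.8 = 12180 J
Total: 14435 + 464381 + 85821 + 68079 + 12180 = 644896 J = 645 kJ

q = 645 kJ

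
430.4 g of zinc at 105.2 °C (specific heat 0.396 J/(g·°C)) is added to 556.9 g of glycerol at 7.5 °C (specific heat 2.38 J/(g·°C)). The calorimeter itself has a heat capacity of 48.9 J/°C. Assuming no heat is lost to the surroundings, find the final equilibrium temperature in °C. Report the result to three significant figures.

T_f = 18.3 °C

Heat lost by zinc = heat gained by glycerol + calorimeter.
(430.4)(0.396)(105.2 − T) = [(556.9)(2.38) + 48.9](T − 7.5)
170.4384 (105.2 − T) = 1374.322 (T − 7.5)
17930 − 170.4384 T = 1374.322 T − 10307
28237 = 1544.7604 T
T = 18.28 °C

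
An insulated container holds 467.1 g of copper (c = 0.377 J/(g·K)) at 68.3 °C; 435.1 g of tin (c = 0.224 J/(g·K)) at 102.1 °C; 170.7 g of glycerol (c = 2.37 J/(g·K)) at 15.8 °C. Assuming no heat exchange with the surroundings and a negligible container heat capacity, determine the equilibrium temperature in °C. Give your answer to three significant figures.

T_f = 41.8 °C

Σ mᵢcᵢ(T − Tᵢ) = 0  ⇒  T = Σ mᵢcᵢTᵢ / Σ mᵢcᵢ
Σ mᵢcᵢ = 467.1×0.377 + 435.1×0.224 + 170.7×2.37 = 678.1181
Σ mᵢcᵢTᵢ = 176.0967×68.3 + 97.4624×102.1 + 404.559×15.8 = 28370
T = 28370 / 678.1181 = 41.84 °C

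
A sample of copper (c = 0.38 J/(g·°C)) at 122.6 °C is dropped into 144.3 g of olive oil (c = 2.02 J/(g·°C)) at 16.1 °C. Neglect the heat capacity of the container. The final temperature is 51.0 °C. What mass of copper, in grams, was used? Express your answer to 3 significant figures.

m = 374 g

q_gained = (144.3 × 2.02) × (51.0 − 16.1) = 10170 J
q_lost = m × 0.38 × (122.6 − 51.0) = 27.208 m
m = 10170 / 27.208 = 374 g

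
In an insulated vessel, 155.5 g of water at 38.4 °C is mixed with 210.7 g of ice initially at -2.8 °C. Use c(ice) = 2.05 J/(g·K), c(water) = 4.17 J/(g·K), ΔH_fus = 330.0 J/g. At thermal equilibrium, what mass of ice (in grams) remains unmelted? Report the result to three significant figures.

Heat to warm all ice to 0 °C: 210.7×2.05×2.8 = 1209.4 J
Heat released by water cooling to 0 °C: 155.5×4.17×38.4 = 24900 J
24900 J < 1209.4 + 210.7×330.0 = 70740.4 J, so not all ice melts; final T = 0 °C.
Heat left for melting: 24900 − 1209.4 = 23690.6 J
Mass melted = 23690.6 / 330.0 = 71.79 g
Ice remaining = 210.7 − 71.79 = 138.91 g

m_ice remaining = 139 g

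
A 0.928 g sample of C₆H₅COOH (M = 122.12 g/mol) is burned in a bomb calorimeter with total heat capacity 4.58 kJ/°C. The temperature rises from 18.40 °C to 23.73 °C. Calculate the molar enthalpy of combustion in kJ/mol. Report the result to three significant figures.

ΔH = -3210 kJ/mol

ΔT = 23.73 − 18.40 = 5.33 °C
q_cal = C_cal × ΔT = 4.58 × 5.33 = 24.4114 kJ
n = 0.928 / 122.12 = 0.007599 mol
q_rxn = −q_cal = -24.4114 kJ
ΔH = -24.4114 / 0.007599 = -3212 kJ/mol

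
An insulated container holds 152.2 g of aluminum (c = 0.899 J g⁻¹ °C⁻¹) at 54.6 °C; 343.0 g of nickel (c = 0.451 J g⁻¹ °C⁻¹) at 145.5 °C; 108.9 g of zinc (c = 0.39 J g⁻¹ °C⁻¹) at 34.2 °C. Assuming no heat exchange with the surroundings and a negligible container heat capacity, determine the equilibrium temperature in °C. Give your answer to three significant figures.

Σ mᵢcᵢ(T − Tᵢ) = 0  ⇒  T = Σ mᵢcᵢTᵢ / Σ mᵢcᵢ
Σ mᵢcᵢ = 152.2×0.899 + 343.0×0.451 + 108.9×0.39 = 333.9918
Σ mᵢcᵢTᵢ = 136.8278×54.6 + 154.693×145.5 + 42.471×34.2 = 31431
T = 31431 / 333.9918 = 94.11 °C

T_f = 94.1 °C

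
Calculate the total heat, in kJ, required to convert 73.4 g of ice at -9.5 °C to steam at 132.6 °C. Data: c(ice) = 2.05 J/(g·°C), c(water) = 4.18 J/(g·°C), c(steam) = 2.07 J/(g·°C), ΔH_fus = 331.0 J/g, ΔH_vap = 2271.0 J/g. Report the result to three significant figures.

q = 228 kJ

q1 (heat ice -9.5→0.0 °C): 73.4 × 2.05 × 9.5 = 1429 J
q2 (melt at 0 °C): 73.4 × 331.0 = 24295 J
q3 (heat water 0.0→100.0 °C): 73.4 × 4.18 × 100.0 = 30681 J
q4 (vaporize at 100 °C): 73.4 × 2271.0 = 166691 J
q5 (heat steam 100.0→132.6 °C): 73.4 × 2.07 × 32.6 = 4953 J
Total: 1429 + 24295 + 30681 + 166691 + 4953 = 228049 J = 228 kJ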